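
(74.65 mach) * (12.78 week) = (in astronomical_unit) 1.313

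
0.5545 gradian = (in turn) 0.001386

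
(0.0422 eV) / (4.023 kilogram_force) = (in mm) 1.714e-19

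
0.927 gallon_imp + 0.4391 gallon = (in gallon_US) 1.552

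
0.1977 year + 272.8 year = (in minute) 1.435e+08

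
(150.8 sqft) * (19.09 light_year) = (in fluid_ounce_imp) 8.905e+22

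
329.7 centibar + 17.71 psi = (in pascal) 4.518e+05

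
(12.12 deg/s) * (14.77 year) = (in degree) 5.645e+09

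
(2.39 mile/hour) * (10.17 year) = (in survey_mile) 2.129e+05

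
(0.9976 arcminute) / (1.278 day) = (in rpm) 2.51e-08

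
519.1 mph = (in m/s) 232.1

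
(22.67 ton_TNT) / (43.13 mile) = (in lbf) 3.072e+05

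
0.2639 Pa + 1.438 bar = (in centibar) 143.8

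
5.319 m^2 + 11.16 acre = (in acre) 11.16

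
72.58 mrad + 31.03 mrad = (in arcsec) 2.137e+04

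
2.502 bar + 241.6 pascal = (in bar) 2.504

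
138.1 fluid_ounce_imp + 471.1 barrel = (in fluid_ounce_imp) 2.636e+06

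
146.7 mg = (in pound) 0.0003234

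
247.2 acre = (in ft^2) 1.077e+07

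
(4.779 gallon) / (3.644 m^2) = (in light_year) 5.247e-19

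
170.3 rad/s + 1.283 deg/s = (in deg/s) 9759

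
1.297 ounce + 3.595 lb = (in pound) 3.676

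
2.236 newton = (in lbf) 0.5027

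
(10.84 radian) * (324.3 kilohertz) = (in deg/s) 2.014e+08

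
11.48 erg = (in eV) 7.165e+12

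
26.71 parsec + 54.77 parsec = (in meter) 2.514e+18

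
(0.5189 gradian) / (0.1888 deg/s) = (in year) 7.844e-08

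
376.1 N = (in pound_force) 84.55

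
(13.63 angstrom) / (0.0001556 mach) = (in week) 4.254e-14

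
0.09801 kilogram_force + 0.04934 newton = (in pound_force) 0.2272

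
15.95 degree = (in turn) 0.04431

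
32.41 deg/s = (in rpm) 5.402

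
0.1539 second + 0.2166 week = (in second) 1.31e+05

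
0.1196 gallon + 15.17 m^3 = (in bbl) 95.42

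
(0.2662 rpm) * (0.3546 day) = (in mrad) 8.541e+05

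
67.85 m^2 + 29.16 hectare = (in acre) 72.07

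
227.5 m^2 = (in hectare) 0.02275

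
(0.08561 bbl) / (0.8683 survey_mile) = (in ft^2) 0.0001048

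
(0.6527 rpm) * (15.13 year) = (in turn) 5.19e+06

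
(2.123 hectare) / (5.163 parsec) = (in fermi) 133.3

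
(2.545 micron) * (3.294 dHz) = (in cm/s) 8.383e-05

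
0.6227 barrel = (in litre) 99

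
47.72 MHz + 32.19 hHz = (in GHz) 0.04772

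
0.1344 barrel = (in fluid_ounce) 722.5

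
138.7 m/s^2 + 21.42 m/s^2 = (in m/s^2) 160.1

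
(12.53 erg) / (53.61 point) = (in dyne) 6.625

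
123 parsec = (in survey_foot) 1.245e+19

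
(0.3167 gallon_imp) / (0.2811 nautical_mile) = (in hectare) 2.766e-10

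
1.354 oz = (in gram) 38.39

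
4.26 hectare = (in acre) 10.53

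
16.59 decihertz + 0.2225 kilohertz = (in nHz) 2.242e+11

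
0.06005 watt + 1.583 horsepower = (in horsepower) 1.583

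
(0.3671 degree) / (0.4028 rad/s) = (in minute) 0.0002651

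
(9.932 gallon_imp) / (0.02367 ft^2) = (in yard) 22.45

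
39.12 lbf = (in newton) 174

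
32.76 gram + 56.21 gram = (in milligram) 8.897e+04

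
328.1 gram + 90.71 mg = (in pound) 0.7235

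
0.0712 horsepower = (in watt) 53.09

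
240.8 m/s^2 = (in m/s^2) 240.8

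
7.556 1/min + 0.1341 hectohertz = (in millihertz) 1.354e+04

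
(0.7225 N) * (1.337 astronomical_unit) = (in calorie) 3.454e+10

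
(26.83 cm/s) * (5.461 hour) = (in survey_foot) 1.731e+04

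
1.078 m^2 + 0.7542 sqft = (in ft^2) 12.36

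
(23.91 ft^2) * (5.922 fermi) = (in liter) 1.315e-11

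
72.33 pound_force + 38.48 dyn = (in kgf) 32.81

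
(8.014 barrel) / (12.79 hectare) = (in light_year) 1.053e-21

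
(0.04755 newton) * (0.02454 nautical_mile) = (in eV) 1.349e+19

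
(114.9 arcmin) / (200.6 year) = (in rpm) 5.045e-11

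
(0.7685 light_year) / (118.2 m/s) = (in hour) 1.709e+10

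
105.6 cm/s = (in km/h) 3.802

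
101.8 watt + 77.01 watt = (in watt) 178.8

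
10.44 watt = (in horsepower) 0.014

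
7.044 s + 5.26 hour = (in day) 0.2192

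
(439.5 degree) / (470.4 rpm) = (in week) 2.575e-07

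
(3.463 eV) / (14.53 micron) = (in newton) 3.819e-14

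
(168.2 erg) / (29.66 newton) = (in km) 5.671e-10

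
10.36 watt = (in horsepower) 0.01389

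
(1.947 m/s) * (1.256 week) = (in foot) 4.852e+06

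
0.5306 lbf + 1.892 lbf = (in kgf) 1.099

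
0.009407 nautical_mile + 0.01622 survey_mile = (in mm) 4.353e+04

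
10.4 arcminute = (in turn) 0.0004815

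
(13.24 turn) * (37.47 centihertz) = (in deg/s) 1786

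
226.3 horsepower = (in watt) 1.688e+05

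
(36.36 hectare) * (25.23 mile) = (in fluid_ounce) 4.992e+14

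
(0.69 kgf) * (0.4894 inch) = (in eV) 5.25e+17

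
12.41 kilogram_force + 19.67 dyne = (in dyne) 1.217e+07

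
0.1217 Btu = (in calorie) 30.69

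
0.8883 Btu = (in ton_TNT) 2.24e-07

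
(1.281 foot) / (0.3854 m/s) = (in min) 0.01689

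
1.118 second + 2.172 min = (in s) 131.4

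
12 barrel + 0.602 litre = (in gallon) 504.2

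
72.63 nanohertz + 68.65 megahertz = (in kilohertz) 6.865e+04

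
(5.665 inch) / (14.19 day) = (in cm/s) 1.174e-05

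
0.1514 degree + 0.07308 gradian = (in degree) 0.2172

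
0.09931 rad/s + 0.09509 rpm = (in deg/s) 6.261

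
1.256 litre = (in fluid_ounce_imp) 44.21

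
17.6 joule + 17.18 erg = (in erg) 1.76e+08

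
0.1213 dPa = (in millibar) 0.0001213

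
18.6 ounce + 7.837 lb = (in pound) 8.999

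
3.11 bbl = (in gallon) 130.6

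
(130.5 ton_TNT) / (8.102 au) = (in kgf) 0.04594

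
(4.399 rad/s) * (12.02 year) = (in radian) 1.667e+09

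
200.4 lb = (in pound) 200.4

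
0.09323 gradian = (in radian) 0.001464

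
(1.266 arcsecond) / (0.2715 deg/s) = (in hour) 3.598e-07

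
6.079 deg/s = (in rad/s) 0.1061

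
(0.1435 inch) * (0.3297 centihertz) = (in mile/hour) 2.688e-05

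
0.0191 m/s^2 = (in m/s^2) 0.0191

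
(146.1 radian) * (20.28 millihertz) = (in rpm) 28.29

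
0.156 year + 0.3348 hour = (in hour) 1367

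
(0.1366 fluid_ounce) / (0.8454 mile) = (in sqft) 3.196e-08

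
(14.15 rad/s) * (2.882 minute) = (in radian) 2447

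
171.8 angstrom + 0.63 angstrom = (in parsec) 5.588e-25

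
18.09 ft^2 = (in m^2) 1.681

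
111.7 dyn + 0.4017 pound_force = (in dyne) 1.788e+05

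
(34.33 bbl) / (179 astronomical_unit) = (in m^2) 2.038e-13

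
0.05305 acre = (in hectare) 0.02147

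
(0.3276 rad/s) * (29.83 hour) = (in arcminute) 1.209e+08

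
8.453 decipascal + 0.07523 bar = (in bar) 0.07524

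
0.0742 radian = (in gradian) 4.724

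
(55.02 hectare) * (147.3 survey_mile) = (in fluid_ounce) 4.41e+15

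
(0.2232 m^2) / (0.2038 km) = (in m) 0.001095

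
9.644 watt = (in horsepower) 0.01293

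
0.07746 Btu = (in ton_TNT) 1.953e-08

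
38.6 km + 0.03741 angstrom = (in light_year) 4.08e-12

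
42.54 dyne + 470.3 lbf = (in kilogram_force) 213.3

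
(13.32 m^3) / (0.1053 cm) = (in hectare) 1.265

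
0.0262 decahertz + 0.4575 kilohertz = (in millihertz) 4.578e+05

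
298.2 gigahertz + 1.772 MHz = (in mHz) 2.982e+14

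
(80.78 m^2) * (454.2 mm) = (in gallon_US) 9693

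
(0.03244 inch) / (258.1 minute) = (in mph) 1.19e-07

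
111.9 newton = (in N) 111.9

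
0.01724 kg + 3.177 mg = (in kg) 0.01724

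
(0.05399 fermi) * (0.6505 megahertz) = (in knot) 6.827e-11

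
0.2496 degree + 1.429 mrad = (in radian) 0.005785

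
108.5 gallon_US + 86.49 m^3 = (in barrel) 546.6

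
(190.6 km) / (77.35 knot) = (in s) 4790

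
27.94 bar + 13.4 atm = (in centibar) 4152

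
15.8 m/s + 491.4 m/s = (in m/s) 507.2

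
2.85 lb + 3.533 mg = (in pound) 2.85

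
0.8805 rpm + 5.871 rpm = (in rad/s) 0.707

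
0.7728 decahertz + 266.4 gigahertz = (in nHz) 2.664e+20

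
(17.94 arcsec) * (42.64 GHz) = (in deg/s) 2.125e+08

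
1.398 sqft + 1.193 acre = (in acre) 1.193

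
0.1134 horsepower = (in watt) 84.56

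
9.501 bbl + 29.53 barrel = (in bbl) 39.03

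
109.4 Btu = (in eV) 7.204e+23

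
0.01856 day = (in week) 0.002651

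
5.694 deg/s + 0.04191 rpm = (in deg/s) 5.945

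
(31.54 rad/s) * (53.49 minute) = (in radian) 1.012e+05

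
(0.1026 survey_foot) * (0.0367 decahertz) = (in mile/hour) 0.02567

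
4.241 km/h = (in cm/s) 117.8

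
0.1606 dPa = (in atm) 1.585e-07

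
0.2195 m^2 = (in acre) 5.424e-05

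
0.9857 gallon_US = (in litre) 3.731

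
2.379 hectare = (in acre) 5.879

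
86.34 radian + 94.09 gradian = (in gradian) 5591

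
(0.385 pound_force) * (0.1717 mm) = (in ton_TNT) 7.028e-14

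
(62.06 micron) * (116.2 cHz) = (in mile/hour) 0.0001613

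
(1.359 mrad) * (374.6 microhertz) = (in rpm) 4.861e-06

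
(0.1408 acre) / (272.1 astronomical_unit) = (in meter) 1.4e-11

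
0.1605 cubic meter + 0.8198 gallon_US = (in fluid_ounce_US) 5532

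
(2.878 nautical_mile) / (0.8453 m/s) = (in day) 0.07298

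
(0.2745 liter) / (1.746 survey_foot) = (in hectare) 5.158e-08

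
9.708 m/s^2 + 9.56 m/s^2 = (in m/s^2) 19.27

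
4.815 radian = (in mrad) 4815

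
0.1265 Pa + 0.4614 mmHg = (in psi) 0.00894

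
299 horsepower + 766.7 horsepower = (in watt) 7.947e+05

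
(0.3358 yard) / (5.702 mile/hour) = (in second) 0.1205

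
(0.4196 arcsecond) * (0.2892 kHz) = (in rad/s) 0.0005883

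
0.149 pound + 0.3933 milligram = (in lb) 0.149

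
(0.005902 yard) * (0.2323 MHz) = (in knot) 2437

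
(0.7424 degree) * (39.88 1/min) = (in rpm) 0.08224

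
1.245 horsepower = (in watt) 928.4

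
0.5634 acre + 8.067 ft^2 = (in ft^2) 2.455e+04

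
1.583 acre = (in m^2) 6406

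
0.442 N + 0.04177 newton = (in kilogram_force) 0.04933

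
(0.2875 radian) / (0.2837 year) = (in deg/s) 1.841e-06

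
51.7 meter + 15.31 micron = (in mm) 5.17e+04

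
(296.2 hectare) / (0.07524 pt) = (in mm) 1.116e+14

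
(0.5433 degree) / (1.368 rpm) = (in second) 0.06619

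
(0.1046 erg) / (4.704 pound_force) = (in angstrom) 4.999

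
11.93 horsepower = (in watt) 8896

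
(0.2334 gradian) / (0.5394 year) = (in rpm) 2.058e-09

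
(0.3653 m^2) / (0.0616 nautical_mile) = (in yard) 0.003502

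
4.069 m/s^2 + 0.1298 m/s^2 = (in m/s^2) 4.199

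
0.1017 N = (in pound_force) 0.02286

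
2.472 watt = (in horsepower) 0.003315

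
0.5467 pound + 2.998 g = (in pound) 0.5533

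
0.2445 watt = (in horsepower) 0.0003279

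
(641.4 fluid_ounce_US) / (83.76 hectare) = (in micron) 0.02265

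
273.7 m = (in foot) 898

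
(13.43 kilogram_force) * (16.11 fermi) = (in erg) 2.122e-05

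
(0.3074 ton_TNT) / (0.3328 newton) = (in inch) 1.522e+11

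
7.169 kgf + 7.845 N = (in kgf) 7.969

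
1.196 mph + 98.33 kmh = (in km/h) 100.3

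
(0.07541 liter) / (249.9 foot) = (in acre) 2.446e-10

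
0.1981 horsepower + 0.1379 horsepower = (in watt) 250.6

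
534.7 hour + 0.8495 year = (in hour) 7976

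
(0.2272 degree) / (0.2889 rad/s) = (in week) 2.269e-08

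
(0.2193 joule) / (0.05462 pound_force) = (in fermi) 9.026e+14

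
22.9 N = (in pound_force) 5.148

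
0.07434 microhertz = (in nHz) 74.34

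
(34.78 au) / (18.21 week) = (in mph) 1.057e+06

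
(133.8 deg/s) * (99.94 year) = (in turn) 1.171e+09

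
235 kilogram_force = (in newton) 2305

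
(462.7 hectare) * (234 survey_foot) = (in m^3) 3.3e+08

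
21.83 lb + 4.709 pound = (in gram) 1.204e+04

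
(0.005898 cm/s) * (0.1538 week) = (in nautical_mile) 0.002962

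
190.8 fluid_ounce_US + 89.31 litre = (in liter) 94.95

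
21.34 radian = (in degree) 1223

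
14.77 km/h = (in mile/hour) 9.178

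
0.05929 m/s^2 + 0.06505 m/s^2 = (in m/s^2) 0.1243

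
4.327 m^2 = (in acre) 0.001069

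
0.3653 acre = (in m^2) 1478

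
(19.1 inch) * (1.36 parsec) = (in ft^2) 2.191e+17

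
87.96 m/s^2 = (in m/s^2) 87.96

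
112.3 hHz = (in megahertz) 0.01123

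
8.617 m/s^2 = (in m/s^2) 8.617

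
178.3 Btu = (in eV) 1.174e+24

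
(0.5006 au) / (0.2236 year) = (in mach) 31.19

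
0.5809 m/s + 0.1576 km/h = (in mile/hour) 1.397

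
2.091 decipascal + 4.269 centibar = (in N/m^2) 4269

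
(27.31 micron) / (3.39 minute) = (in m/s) 1.343e-07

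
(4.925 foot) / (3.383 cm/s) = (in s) 44.37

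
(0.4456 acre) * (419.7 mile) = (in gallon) 3.218e+11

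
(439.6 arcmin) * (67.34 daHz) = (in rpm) 822.3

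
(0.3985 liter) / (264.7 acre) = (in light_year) 3.932e-26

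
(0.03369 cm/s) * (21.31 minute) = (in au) 2.879e-12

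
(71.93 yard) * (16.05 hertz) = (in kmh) 3800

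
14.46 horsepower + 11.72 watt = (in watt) 1.079e+04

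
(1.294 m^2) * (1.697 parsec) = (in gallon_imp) 1.49e+19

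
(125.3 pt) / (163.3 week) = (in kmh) 1.611e-09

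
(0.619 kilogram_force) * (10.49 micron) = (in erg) 636.8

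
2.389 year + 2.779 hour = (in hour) 2.093e+04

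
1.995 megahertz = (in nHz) 1.995e+15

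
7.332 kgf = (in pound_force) 16.16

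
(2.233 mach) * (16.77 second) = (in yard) 1.394e+04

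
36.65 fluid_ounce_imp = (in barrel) 0.00655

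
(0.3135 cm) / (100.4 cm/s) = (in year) 9.901e-11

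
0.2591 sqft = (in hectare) 2.407e-06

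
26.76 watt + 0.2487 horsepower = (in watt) 212.2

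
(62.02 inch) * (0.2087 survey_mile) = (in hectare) 0.05291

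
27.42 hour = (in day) 1.143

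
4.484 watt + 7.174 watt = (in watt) 11.66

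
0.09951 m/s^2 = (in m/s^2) 0.09951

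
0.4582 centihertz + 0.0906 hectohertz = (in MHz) 9.065e-06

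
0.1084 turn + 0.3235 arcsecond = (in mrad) 681.1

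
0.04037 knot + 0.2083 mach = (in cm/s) 7095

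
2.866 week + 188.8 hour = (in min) 4.022e+04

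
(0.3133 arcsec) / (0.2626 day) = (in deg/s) 3.836e-09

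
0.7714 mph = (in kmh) 1.241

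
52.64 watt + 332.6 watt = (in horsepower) 0.5166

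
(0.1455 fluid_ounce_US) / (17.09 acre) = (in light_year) 6.576e-27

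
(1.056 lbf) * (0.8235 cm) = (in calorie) 0.009245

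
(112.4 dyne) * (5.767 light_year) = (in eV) 3.828e+32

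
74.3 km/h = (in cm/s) 2064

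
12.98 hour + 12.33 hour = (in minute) 1519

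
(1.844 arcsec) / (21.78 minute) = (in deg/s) 3.92e-07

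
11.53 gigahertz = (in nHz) 1.153e+19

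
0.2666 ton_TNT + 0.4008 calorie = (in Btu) 1.057e+06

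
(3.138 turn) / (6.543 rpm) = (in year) 9.125e-07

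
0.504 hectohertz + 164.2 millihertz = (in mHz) 5.056e+04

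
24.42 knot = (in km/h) 45.23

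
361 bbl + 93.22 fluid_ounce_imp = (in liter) 5.74e+04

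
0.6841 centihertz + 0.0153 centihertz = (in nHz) 6.994e+06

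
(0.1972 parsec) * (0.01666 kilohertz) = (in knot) 1.971e+17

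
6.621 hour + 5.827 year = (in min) 3.063e+06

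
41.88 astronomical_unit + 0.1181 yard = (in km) 6.265e+09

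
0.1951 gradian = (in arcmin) 10.54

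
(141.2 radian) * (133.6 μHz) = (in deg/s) 1.081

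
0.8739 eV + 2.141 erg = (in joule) 2.141e-07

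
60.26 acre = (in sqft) 2.625e+06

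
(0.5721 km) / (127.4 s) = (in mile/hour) 10.05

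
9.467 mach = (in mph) 7211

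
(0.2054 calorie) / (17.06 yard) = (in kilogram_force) 0.005618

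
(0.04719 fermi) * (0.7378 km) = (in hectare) 3.482e-18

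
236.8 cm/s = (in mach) 0.006954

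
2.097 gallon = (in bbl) 0.04993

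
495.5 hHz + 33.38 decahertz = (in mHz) 4.988e+07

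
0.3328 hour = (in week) 0.001981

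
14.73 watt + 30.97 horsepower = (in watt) 2.311e+04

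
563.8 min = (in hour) 9.397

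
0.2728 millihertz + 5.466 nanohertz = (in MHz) 2.728e-10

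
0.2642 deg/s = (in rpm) 0.04403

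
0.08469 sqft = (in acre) 1.944e-06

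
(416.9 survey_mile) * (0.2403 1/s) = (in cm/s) 1.612e+07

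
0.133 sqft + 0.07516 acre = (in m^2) 304.2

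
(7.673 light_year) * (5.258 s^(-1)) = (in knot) 7.419e+17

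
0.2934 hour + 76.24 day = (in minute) 1.098e+05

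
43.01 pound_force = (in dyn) 1.913e+07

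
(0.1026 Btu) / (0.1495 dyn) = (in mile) 4.499e+04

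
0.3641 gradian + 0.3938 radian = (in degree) 22.89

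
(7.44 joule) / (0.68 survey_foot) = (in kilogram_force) 3.66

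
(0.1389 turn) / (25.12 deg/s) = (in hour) 0.0005529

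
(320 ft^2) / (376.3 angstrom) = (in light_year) 8.351e-08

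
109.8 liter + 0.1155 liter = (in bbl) 0.6913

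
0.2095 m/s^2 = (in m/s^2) 0.2095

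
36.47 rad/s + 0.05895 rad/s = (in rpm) 348.8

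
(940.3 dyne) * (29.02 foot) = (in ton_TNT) 1.988e-11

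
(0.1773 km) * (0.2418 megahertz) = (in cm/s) 4.287e+09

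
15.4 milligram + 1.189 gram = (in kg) 0.001204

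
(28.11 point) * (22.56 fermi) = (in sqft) 2.408e-15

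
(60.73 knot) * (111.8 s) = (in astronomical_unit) 2.335e-08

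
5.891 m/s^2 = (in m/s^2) 5.891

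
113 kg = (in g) 1.13e+05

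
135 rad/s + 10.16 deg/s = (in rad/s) 135.2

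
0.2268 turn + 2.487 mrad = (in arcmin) 4907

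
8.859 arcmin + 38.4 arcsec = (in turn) 0.0004398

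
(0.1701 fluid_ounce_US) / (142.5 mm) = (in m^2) 3.53e-05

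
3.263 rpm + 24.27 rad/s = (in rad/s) 24.61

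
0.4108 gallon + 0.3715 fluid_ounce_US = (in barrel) 0.00985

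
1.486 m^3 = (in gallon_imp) 326.9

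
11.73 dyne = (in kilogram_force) 1.196e-05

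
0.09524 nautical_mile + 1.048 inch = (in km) 0.1764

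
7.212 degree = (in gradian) 8.013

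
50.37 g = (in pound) 0.111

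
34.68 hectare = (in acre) 85.7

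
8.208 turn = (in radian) 51.57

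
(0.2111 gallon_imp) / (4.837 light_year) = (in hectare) 2.097e-24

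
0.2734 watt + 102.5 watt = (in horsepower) 0.1378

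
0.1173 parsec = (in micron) 3.619e+21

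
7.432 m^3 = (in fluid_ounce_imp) 2.616e+05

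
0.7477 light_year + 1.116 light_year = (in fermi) 1.763e+31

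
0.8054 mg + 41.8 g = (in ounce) 1.474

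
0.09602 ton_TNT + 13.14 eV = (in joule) 4.017e+08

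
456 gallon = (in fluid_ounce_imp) 6.075e+04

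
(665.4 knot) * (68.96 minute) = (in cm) 1.416e+08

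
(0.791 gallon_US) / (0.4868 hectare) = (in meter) 6.151e-07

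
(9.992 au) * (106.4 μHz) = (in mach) 4.671e+05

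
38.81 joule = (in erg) 3.881e+08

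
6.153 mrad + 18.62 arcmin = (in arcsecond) 2386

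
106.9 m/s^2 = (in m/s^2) 106.9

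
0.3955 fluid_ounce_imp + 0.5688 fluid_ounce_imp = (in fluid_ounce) 0.9265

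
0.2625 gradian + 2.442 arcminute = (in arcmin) 16.62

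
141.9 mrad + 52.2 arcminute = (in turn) 0.025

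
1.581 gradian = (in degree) 1.423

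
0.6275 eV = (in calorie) 2.403e-20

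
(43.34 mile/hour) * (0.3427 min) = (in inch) 1.568e+04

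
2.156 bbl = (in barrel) 2.156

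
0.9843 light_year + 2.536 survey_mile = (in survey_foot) 3.055e+16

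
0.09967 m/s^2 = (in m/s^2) 0.09967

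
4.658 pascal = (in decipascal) 46.58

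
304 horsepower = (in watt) 2.267e+05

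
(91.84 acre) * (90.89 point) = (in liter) 1.192e+07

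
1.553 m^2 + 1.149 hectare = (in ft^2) 1.237e+05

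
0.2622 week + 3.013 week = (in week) 3.275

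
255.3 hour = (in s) 9.191e+05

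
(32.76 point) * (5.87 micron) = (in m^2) 6.784e-08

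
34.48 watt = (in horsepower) 0.04624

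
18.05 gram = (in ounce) 0.6367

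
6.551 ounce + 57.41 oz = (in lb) 3.998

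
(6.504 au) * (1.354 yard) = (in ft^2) 1.297e+13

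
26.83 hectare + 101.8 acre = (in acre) 168.1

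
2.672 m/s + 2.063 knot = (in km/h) 13.44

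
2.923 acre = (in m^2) 1.183e+04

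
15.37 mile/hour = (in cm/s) 687.1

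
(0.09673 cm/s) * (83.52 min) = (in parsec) 1.571e-16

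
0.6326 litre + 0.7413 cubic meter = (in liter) 741.9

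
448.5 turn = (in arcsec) 5.813e+08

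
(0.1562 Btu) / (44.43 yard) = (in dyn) 4.056e+05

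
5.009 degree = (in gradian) 5.566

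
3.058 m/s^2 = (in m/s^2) 3.058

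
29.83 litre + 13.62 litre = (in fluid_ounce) 1469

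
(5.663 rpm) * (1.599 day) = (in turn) 1.304e+04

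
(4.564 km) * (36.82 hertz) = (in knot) 3.267e+05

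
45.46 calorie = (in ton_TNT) 4.546e-08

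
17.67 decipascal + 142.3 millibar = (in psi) 2.064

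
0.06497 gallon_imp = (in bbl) 0.001858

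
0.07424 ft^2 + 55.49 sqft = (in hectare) 0.0005162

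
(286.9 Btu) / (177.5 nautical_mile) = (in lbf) 0.207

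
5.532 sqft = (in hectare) 5.139e-05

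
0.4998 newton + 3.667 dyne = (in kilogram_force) 0.05097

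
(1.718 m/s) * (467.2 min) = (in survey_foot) 1.58e+05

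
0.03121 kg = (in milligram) 3.121e+04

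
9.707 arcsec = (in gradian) 0.002996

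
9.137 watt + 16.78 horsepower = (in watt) 1.252e+04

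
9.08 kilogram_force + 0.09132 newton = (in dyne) 8.914e+06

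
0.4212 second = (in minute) 0.00702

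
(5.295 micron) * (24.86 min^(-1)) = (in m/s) 2.194e-06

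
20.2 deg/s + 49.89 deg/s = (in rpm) 11.68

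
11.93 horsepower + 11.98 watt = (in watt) 8908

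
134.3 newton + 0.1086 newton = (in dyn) 1.344e+07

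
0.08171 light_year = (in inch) 3.043e+16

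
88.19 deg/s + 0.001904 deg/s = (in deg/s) 88.19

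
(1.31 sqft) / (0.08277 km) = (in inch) 0.05789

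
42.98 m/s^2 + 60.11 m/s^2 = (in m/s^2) 103.1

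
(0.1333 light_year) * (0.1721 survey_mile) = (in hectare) 3.493e+13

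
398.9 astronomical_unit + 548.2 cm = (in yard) 6.526e+13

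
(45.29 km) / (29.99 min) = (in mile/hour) 56.3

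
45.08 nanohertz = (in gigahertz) 4.508e-17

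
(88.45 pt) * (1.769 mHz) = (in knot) 0.0001073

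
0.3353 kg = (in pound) 0.7392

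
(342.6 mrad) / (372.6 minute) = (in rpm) 0.0001463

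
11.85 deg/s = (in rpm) 1.975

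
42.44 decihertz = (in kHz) 0.004244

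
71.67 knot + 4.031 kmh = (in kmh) 136.8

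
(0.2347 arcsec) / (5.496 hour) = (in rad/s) 5.751e-11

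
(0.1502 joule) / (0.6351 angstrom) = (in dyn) 2.365e+14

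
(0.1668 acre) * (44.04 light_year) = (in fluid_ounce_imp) 9.898e+24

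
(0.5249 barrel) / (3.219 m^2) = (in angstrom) 2.592e+08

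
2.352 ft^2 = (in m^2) 0.2185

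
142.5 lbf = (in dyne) 6.339e+07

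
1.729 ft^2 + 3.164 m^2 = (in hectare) 0.0003325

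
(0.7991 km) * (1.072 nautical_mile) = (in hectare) 158.6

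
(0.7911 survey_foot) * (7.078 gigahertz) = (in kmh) 6.144e+09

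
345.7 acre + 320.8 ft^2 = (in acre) 345.7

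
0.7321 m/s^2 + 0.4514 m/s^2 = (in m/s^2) 1.183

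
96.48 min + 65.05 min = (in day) 0.1122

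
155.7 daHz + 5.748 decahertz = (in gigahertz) 1.614e-06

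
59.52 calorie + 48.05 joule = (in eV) 1.854e+21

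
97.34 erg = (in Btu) 9.226e-09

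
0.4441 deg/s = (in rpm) 0.07402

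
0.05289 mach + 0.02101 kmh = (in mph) 40.3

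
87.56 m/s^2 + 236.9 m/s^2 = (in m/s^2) 324.5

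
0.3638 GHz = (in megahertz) 363.8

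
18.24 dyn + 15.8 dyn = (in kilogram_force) 3.471e-05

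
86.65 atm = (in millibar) 8.78e+04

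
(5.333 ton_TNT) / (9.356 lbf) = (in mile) 3.331e+05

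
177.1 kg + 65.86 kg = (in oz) 8570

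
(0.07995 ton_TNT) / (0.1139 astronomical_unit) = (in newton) 0.01963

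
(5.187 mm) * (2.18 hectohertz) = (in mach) 0.003321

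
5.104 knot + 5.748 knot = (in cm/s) 558.3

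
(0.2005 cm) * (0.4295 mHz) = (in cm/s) 8.611e-05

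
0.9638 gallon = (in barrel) 0.02295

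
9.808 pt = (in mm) 3.46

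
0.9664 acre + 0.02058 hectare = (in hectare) 0.4117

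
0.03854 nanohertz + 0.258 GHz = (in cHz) 2.58e+10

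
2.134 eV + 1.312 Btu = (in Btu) 1.312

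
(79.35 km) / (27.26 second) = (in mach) 8.549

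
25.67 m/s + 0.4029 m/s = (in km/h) 93.86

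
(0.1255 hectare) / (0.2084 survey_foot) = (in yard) 2.161e+04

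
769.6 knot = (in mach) 1.163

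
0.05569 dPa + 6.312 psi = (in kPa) 43.52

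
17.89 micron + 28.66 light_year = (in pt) 7.686e+20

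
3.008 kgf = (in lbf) 6.632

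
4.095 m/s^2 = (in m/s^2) 4.095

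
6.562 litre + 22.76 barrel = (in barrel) 22.8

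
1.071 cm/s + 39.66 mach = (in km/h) 4.862e+04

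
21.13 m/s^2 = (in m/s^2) 21.13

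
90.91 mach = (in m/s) 3.095e+04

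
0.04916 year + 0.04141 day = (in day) 17.98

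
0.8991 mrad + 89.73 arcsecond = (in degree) 0.07644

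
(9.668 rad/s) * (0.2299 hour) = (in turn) 1273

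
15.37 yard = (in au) 9.395e-11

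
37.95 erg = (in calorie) 9.07e-07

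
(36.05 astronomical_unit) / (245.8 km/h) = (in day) 9.142e+05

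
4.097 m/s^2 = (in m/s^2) 4.097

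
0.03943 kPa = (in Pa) 39.43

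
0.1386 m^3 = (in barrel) 0.8718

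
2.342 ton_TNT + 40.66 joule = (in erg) 9.799e+16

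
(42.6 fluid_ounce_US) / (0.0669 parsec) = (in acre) 1.508e-22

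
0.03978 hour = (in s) 143.2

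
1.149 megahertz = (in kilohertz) 1149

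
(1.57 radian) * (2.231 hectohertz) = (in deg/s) 2.007e+04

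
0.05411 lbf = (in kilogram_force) 0.02454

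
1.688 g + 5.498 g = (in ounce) 0.2535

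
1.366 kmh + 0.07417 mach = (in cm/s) 2563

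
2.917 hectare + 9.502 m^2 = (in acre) 7.21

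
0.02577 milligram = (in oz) 9.09e-07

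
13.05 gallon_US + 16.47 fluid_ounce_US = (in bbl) 0.3138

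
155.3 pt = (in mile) 3.404e-05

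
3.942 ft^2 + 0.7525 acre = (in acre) 0.7526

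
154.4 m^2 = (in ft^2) 1662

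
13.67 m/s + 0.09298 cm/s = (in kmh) 49.22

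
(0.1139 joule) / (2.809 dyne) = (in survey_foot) 1.33e+04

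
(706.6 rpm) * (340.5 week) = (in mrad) 1.524e+13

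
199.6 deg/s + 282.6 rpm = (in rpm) 315.9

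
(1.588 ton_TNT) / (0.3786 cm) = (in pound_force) 3.945e+11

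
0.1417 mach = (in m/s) 48.25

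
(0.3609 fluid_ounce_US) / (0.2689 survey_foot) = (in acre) 3.218e-08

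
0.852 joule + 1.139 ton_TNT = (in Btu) 4.517e+06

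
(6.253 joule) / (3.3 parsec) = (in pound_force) 1.381e-17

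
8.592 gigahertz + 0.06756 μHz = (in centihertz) 8.592e+11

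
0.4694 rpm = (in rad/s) 0.04916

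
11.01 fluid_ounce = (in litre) 0.3256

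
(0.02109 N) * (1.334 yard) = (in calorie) 0.006149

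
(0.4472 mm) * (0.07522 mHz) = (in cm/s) 3.364e-06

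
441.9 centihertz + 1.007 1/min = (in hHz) 0.04436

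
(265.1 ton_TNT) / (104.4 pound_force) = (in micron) 2.388e+15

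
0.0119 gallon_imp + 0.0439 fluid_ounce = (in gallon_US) 0.01463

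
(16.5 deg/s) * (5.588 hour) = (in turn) 922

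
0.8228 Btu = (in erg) 8.681e+09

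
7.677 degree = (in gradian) 8.53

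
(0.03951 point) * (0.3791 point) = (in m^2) 1.864e-09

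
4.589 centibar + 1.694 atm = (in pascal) 1.762e+05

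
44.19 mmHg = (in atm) 0.05814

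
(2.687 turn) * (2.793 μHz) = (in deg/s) 0.002702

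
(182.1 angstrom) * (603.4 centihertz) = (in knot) 2.136e-07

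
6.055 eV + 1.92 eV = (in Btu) 1.211e-21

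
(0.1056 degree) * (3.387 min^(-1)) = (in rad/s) 0.000104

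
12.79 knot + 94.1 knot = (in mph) 123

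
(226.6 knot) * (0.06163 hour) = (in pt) 7.331e+07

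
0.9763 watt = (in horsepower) 0.001309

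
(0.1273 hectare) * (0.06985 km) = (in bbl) 5.593e+05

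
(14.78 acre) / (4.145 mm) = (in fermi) 1.443e+22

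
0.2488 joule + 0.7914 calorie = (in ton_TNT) 8.509e-10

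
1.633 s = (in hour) 0.0004536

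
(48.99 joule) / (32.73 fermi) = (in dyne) 1.497e+20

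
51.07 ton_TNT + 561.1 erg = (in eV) 1.334e+30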